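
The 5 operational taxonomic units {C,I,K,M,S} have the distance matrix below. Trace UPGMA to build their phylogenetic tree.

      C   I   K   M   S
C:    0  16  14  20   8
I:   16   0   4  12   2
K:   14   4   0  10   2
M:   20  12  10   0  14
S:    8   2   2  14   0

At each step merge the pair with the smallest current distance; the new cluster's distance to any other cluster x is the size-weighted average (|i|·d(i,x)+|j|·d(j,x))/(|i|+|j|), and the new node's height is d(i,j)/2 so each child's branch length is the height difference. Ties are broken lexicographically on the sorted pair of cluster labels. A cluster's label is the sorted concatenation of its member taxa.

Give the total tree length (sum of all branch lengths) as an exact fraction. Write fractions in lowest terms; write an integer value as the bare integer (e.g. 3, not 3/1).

23

iteration 1: select I,S (d=2); attach at lengths (1, 1); label the merged cluster IS
  updated: d(C,IS)=12, d(IS,K)=3, d(IS,M)=13
iteration 2: select IS,K (d=3); attach at lengths (1/2, 3/2); label the merged cluster IKS
  updated: d(C,IKS)=38/3, d(IKS,M)=12
iteration 3: select IKS,M (d=12); attach at lengths (9/2, 6); label the merged cluster IKMS
  updated: d(C,IKMS)=29/2
iteration 4: select C,IKMS (d=29/2); attach at lengths (29/4, 5/4); label the merged cluster CIKMS
final tree: (C:29/4,(((I:1,S:1):1/2,K:3/2):9/2,M:6):5/4)
total length: 23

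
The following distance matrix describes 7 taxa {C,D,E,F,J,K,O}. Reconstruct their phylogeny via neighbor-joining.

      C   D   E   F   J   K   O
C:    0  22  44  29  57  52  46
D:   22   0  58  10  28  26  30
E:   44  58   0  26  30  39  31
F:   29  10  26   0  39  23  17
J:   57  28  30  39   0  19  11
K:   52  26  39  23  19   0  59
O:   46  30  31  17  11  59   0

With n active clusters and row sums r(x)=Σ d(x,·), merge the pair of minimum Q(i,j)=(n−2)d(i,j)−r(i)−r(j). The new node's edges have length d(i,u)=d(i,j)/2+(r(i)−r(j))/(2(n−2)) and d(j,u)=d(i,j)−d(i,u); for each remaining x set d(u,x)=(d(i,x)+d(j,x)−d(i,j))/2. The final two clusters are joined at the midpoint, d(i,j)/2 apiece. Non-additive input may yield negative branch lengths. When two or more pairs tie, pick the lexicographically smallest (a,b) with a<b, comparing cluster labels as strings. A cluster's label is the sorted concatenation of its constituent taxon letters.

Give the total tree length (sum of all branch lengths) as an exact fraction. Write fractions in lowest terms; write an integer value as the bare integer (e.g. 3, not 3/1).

iteration 1: select J,O (d=11, Q=-323); attach at lengths (9/2, 13/2); label the merged cluster JO
  updated: d(C,JO)=46, d(D,JO)=47/2, d(E,JO)=25, d(F,JO)=45/2, d(JO,K)=67/2
iteration 2: select C,D (d=22, Q=-489/2); attach at lengths (283/16, 69/16); label the merged cluster CD
  updated: d(CD,E)=40, d(CD,F)=17/2, d(CD,JO)=95/4, d(CD,K)=28
iteration 3: select E,JO (d=25, Q=-639/4); attach at lengths (401/24, 199/24); label the merged cluster EJO
  updated: d(CD,EJO)=155/8, d(EJO,F)=47/4, d(EJO,K)=95/4
iteration 4: select CD,F (d=17/2, Q=-657/8); attach at lengths (237/32, 35/32); label the merged cluster CDF
  updated: d(CDF,EJO)=181/16, d(CDF,K)=85/4
iteration 5: select CDF,EJO (d=181/16, Q=-901/16); attach at lengths (141/32, 221/32); label the merged cluster CDEFJO
  updated: d(CDEFJO,K)=539/32
iteration 6: select CDEFJO,K (d=539/32); attach at lengths (539/64, 539/64); label the merged cluster CDEFJKO
final tree: ((((C:283/16,D:69/16):237/32,F:35/32):141/32,(E:401/24,(J:9/2,O:13/2):199/24):221/32):539/64,K:539/64)
total length: 3029/32

3029/32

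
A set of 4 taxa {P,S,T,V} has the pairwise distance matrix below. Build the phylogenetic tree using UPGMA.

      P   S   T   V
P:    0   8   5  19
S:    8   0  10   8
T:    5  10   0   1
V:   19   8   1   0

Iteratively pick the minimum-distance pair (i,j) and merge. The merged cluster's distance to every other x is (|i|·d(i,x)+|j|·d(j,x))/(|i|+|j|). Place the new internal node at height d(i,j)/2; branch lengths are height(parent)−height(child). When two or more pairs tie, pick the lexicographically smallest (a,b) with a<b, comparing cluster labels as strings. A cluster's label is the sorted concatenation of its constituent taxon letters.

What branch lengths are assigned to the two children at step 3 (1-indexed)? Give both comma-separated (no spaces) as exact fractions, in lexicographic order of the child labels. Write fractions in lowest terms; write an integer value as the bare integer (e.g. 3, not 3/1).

iteration 1: select T,V (d=1); attach at lengths (1/2, 1/2); label the merged cluster TV
  updated: d(P,TV)=12, d(S,TV)=9
iteration 2: select P,S (d=8); attach at lengths (4, 4); label the merged cluster PS
  updated: d(PS,TV)=21/2
iteration 3: select PS,TV (d=21/2); attach at lengths (5/4, 19/4); label the merged cluster PSTV
final tree: ((P:4,S:4):5/4,(T:1/2,V:1/2):19/4)
total length: 15

5/4,19/4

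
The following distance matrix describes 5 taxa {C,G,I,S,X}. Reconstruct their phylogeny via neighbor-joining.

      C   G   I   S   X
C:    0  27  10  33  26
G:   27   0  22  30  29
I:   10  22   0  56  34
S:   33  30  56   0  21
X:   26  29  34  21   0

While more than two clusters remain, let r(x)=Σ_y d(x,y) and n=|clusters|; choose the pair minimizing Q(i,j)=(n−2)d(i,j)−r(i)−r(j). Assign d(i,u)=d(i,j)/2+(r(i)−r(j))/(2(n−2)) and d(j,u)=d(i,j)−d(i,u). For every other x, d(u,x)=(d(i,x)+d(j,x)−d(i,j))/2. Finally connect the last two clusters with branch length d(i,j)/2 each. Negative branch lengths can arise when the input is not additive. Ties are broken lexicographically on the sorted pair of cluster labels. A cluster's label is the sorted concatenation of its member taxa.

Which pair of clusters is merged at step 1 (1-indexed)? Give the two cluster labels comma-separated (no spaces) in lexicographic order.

1. join C+I (d=10, Q=-188) ⇒ CI; edges |C|=2/3, |I|=28/3
  updated: d(CI,G)=39/2, d(CI,S)=79/2, d(CI,X)=25
2. join CI+G (d=39/2, Q=-247/2) ⇒ CGI; edges |CI|=89/8, |G|=67/8
  updated: d(CGI,S)=25, d(CGI,X)=69/4
3. join CGI+S (d=25, Q=-253/4) ⇒ CGIS; edges |CGI|=85/8, |S|=115/8
  updated: d(CGIS,X)=53/8
4. join CGIS+X (d=53/8) ⇒ CGISX; edges |CGIS|=53/16, |X|=53/16
final tree: ((((C:2/3,I:28/3):89/8,G:67/8):85/8,S:115/8):53/16,X:53/16)
total length: 489/8

C,I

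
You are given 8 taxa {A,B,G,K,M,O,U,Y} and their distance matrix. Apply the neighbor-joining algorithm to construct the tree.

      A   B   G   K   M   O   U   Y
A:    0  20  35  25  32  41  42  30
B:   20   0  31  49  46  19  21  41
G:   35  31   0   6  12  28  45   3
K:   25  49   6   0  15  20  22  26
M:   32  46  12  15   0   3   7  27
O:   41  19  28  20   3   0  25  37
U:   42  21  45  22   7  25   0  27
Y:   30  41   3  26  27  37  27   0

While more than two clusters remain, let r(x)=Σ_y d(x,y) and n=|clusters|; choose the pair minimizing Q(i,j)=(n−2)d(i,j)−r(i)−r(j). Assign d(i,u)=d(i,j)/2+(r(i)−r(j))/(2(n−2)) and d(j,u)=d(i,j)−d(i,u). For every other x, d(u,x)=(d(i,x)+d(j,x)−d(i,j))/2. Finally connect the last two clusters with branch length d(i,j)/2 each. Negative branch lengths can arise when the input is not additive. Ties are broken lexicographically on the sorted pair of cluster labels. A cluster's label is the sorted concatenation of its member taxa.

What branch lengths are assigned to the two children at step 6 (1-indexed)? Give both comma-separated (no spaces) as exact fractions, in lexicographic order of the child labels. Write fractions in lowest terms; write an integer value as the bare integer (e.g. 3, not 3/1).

1. join G+Y (d=3, Q=-333) ⇒ GY; edges |G|=-13/12, |Y|=49/12
  updated: d(A,GY)=31, d(B,GY)=69/2, d(GY,K)=29/2, d(GY,M)=18, d(GY,O)=31, d(GY,U)=69/2
2. join A+B (d=20, Q=-561/2) ⇒ AB; edges |A|=203/20, |B|=197/20
  updated: d(AB,GY)=91/4, d(AB,K)=27, d(AB,M)=29, d(AB,O)=20, d(AB,U)=43/2
3. join GY+K (d=29/2, Q=-645/4) ⇒ GKY; edges |GY|=321/32, |K|=143/32
  updated: d(AB,GKY)=141/8, d(GKY,M)=37/4, d(GKY,O)=73/4, d(GKY,U)=21
4. join M+O (d=3, Q=-211/2) ⇒ MO; edges |M|=-3/2, |O|=9/2
  updated: d(AB,MO)=23, d(GKY,MO)=49/4, d(MO,U)=29/2
5. join AB+GKY (d=141/8, Q=-311/4) ⇒ ABGKY; edges |AB|=93/8, |GKY|=6
  updated: d(ABGKY,MO)=141/16, d(ABGKY,U)=199/16
6. join ABGKY+MO (d=141/16, Q=-143/4) ⇒ ABGKMOY; edges |ABGKY|=27/8, |MO|=87/16
  updated: d(ABGKMOY,U)=145/16
7. join ABGKMOY+U (d=145/16) ⇒ ABGKMOUY; edges |ABGKMOY|=145/32, |U|=145/32
final tree: ((((A:203/20,B:197/20):93/8,((G:-13/12,Y:49/12):321/32,K:143/32):6):27/8,(M:-3/2,O:9/2):87/16):145/32,U:145/32)
total length: 76

27/8,87/16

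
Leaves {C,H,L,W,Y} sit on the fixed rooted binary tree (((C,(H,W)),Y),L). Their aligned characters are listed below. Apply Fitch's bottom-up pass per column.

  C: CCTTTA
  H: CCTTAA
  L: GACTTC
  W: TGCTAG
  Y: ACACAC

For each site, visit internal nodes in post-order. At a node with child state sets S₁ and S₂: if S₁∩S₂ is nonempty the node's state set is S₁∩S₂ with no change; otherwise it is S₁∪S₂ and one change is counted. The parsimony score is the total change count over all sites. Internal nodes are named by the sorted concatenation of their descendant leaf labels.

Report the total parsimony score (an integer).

site 0, node HW: H={C} ∪ W={T} → {C,T} (+1)
site 0, node CHW: C={C} ∩ HW={C,T} → {C} (+0)
site 0, node CHWY: CHW={C} ∪ Y={A} → {A,C} (+1)
site 0, node CHLWY: CHWY={A,C} ∪ L={G} → {A,C,G} (+1)
site 1, node HW: H={C} ∪ W={G} → {C,G} (+1)
site 1, node CHW: C={C} ∩ HW={C,G} → {C} (+0)
site 1, node CHWY: CHW={C} ∩ Y={C} → {C} (+0)
site 1, node CHLWY: CHWY={C} ∪ L={A} → {A,C} (+1)
site 2, node HW: H={T} ∪ W={C} → {C,T} (+1)
site 2, node CHW: C={T} ∩ HW={C,T} → {T} (+0)
site 2, node CHWY: CHW={T} ∪ Y={A} → {A,T} (+1)
site 2, node CHLWY: CHWY={A,T} ∪ L={C} → {A,C,T} (+1)
site 3, node HW: H={T} ∩ W={T} → {T} (+0)
site 3, node CHW: C={T} ∩ HW={T} → {T} (+0)
site 3, node CHWY: CHW={T} ∪ Y={C} → {C,T} (+1)
site 3, node CHLWY: CHWY={C,T} ∩ L={T} → {T} (+0)
site 4, node HW: H={A} ∩ W={A} → {A} (+0)
site 4, node CHW: C={T} ∪ HW={A} → {A,T} (+1)
site 4, node CHWY: CHW={A,T} ∩ Y={A} → {A} (+0)
site 4, node CHLWY: CHWY={A} ∪ L={T} → {A,T} (+1)
site 5, node HW: H={A} ∪ W={G} → {A,G} (+1)
site 5, node CHW: C={A} ∩ HW={A,G} → {A} (+0)
site 5, node CHWY: CHW={A} ∪ Y={C} → {A,C} (+1)
site 5, node CHLWY: CHWY={A,C} ∩ L={C} → {C} (+0)
per-site changes: [3, 2, 3, 1, 2, 2]; total = 13

13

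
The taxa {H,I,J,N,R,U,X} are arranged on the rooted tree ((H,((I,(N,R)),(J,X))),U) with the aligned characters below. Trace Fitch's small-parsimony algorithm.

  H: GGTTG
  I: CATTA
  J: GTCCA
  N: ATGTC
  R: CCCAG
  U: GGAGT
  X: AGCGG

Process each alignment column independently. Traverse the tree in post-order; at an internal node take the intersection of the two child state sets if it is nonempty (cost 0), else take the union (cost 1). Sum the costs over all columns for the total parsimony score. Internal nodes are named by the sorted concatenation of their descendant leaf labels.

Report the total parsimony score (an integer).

19

[col 0] NR: children N:{A}, R:{C} ∪→ {A,C}; cost 1
[col 0] INR: children I:{C}, NR:{A,C} ∩→ {C}; cost 0
[col 0] JX: children J:{G}, X:{A} ∪→ {A,G}; cost 1
[col 0] IJNRX: children INR:{C}, JX:{A,G} ∪→ {A,C,G}; cost 1
[col 0] HIJNRX: children H:{G}, IJNRX:{A,C,G} ∩→ {G}; cost 0
[col 0] HIJNRUX: children HIJNRX:{G}, U:{G} ∩→ {G}; cost 0
[col 1] NR: children N:{T}, R:{C} ∪→ {C,T}; cost 1
[col 1] INR: children I:{A}, NR:{C,T} ∪→ {A,C,T}; cost 1
[col 1] JX: children J:{T}, X:{G} ∪→ {G,T}; cost 1
[col 1] IJNRX: children INR:{A,C,T}, JX:{G,T} ∩→ {T}; cost 0
[col 1] HIJNRX: children H:{G}, IJNRX:{T} ∪→ {G,T}; cost 1
[col 1] HIJNRUX: children HIJNRX:{G,T}, U:{G} ∩→ {G}; cost 0
[col 2] NR: children N:{G}, R:{C} ∪→ {C,G}; cost 1
[col 2] INR: children I:{T}, NR:{C,G} ∪→ {C,G,T}; cost 1
[col 2] JX: children J:{C}, X:{C} ∩→ {C}; cost 0
[col 2] IJNRX: children INR:{C,G,T}, JX:{C} ∩→ {C}; cost 0
[col 2] HIJNRX: children H:{T}, IJNRX:{C} ∪→ {C,T}; cost 1
[col 2] HIJNRUX: children HIJNRX:{C,T}, U:{A} ∪→ {A,C,T}; cost 1
[col 3] NR: children N:{T}, R:{A} ∪→ {A,T}; cost 1
[col 3] INR: children I:{T}, NR:{A,T} ∩→ {T}; cost 0
[col 3] JX: children J:{C}, X:{G} ∪→ {C,G}; cost 1
[col 3] IJNRX: children INR:{T}, JX:{C,G} ∪→ {C,G,T}; cost 1
[col 3] HIJNRX: children H:{T}, IJNRX:{C,G,T} ∩→ {T}; cost 0
[col 3] HIJNRUX: children HIJNRX:{T}, U:{G} ∪→ {G,T}; cost 1
[col 4] NR: children N:{C}, R:{G} ∪→ {C,G}; cost 1
[col 4] INR: children I:{A}, NR:{C,G} ∪→ {A,C,G}; cost 1
[col 4] JX: children J:{A}, X:{G} ∪→ {A,G}; cost 1
[col 4] IJNRX: children INR:{A,C,G}, JX:{A,G} ∩→ {A,G}; cost 0
[col 4] HIJNRX: children H:{G}, IJNRX:{A,G} ∩→ {G}; cost 0
[col 4] HIJNRUX: children HIJNRX:{G}, U:{T} ∪→ {G,T}; cost 1
per-site changes: [3, 4, 4, 4, 4]; total = 19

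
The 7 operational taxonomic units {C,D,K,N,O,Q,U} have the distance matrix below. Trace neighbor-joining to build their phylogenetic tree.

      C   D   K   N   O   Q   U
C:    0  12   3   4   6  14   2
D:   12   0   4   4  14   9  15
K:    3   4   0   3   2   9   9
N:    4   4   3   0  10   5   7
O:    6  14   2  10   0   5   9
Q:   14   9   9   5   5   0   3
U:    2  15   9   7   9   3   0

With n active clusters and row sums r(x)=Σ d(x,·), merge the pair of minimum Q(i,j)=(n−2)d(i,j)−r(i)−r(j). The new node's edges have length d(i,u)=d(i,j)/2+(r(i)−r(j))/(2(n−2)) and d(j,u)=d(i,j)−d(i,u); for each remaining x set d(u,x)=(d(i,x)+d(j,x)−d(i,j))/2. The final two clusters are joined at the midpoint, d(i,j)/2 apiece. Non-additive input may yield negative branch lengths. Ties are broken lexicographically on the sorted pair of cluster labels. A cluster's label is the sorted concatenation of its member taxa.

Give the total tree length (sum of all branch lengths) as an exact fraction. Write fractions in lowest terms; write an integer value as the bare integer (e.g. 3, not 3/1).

iteration 1: select C,U (d=2, Q=-76); attach at lengths (3/5, 7/5); label the merged cluster CU
  updated: d(CU,D)=25/2, d(CU,K)=5, d(CU,N)=9/2, d(CU,O)=13/2, d(CU,Q)=15/2
iteration 2: select D,N (d=4, Q=-54); attach at lengths (33/8, -1/8); label the merged cluster DN
  updated: d(CU,DN)=13/2, d(DN,K)=3/2, d(DN,O)=10, d(DN,Q)=5
iteration 3: select DN,K (d=3/2, Q=-36); attach at lengths (5/3, -1/6); label the merged cluster DKN
  updated: d(CU,DKN)=5, d(DKN,O)=21/4, d(DKN,Q)=25/4
iteration 4: select CU,DKN (d=5, Q=-51/2); attach at lengths (25/8, 15/8); label the merged cluster CDKNU
  updated: d(CDKNU,O)=27/8, d(CDKNU,Q)=35/8
iteration 5: select CDKNU,O (d=27/8, Q=-51/4); attach at lengths (11/8, 2); label the merged cluster CDKNOU
  updated: d(CDKNOU,Q)=3
iteration 6: select CDKNOU,Q (d=3); attach at lengths (3/2, 3/2); label the merged cluster CDKNOQU
final tree: ((((C:3/5,U:7/5):25/8,((D:33/8,N:-1/8):5/3,K:-1/6):15/8):11/8,O:2):3/2,Q:3/2)
total length: 151/8

151/8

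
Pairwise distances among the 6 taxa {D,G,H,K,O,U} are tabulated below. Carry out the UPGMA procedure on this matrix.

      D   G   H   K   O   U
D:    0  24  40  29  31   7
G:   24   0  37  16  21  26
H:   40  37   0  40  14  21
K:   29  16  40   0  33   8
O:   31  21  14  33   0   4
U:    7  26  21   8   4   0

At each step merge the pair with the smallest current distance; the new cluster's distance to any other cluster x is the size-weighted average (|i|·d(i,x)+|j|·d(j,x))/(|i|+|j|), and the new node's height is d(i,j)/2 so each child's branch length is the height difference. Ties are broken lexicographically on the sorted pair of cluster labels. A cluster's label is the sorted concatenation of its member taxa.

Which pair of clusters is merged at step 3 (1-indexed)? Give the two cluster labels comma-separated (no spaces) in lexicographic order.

H,OU

1. join O+U (d=4) ⇒ OU; edges |O|=2, |U|=2
  updated: d(D,OU)=19, d(G,OU)=47/2, d(H,OU)=35/2, d(K,OU)=41/2
2. join G+K (d=16) ⇒ GK; edges |G|=8, |K|=8
  updated: d(D,GK)=53/2, d(GK,H)=77/2, d(GK,OU)=22
3. join H+OU (d=35/2) ⇒ HOU; edges |H|=35/4, |OU|=27/4
  updated: d(D,HOU)=26, d(GK,HOU)=55/2
4. join D+HOU (d=26) ⇒ DHOU; edges |D|=13, |HOU|=17/4
  updated: d(DHOU,GK)=109/4
5. join DHOU+GK (d=109/4) ⇒ DGHKOU; edges |DHOU|=5/8, |GK|=45/8
final tree: ((D:13,(H:35/4,(O:2,U:2):27/4):17/4):5/8,(G:8,K:8):45/8)
total length: 59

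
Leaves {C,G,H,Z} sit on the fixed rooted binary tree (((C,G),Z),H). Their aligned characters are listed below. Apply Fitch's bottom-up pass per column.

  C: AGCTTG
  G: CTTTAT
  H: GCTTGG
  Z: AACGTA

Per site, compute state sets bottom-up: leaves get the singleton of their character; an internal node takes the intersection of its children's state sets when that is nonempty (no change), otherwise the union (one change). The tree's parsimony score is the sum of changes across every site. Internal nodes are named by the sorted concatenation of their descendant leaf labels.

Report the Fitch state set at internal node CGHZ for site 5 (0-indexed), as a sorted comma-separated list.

CG@0: {A} ∪ {C} = {A,C} (union, +1)
CGZ@0: {A,C} ∩ {A} = {A} (intersection, +0)
CGHZ@0: {A} ∪ {G} = {A,G} (union, +1)
CG@1: {G} ∪ {T} = {G,T} (union, +1)
CGZ@1: {G,T} ∪ {A} = {A,G,T} (union, +1)
CGHZ@1: {A,G,T} ∪ {C} = {A,C,G,T} (union, +1)
CG@2: {C} ∪ {T} = {C,T} (union, +1)
CGZ@2: {C,T} ∩ {C} = {C} (intersection, +0)
CGHZ@2: {C} ∪ {T} = {C,T} (union, +1)
CG@3: {T} ∩ {T} = {T} (intersection, +0)
CGZ@3: {T} ∪ {G} = {G,T} (union, +1)
CGHZ@3: {G,T} ∩ {T} = {T} (intersection, +0)
CG@4: {T} ∪ {A} = {A,T} (union, +1)
CGZ@4: {A,T} ∩ {T} = {T} (intersection, +0)
CGHZ@4: {T} ∪ {G} = {G,T} (union, +1)
CG@5: {G} ∪ {T} = {G,T} (union, +1)
CGZ@5: {G,T} ∪ {A} = {A,G,T} (union, +1)
CGHZ@5: {A,G,T} ∩ {G} = {G} (intersection, +0)
per-site changes: [2, 3, 2, 1, 2, 2]; total = 12

G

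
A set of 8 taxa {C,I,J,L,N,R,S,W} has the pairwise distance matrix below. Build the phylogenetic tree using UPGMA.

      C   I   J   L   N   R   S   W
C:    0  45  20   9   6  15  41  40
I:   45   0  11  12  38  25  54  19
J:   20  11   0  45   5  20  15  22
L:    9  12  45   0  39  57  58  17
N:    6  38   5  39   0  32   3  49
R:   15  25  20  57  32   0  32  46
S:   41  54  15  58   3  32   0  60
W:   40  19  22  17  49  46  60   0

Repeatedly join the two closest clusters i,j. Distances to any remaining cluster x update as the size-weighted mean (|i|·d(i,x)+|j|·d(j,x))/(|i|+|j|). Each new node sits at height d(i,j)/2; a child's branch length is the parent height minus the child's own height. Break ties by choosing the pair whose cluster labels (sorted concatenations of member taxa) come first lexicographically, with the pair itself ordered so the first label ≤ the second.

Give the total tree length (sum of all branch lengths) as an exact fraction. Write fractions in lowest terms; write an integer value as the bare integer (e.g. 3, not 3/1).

683/8

iteration 1: select N,S (d=3); attach at lengths (3/2, 3/2); label the merged cluster NS
  updated: d(C,NS)=47/2, d(I,NS)=46, d(J,NS)=10, d(L,NS)=97/2, d(NS,R)=32, d(NS,W)=109/2
iteration 2: select C,L (d=9); attach at lengths (9/2, 9/2); label the merged cluster CL
  updated: d(CL,I)=57/2, d(CL,J)=65/2, d(CL,NS)=36, d(CL,R)=36, d(CL,W)=57/2
iteration 3: select J,NS (d=10); attach at lengths (5, 7/2); label the merged cluster JNS
  updated: d(CL,JNS)=209/6, d(I,JNS)=103/3, d(JNS,R)=28, d(JNS,W)=131/3
iteration 4: select I,W (d=19); attach at lengths (19/2, 19/2); label the merged cluster IW
  updated: d(CL,IW)=57/2, d(IW,JNS)=39, d(IW,R)=71/2
iteration 5: select JNS,R (d=28); attach at lengths (9, 14); label the merged cluster JNRS
  updated: d(CL,JNRS)=281/8, d(IW,JNRS)=305/8
iteration 6: select CL,IW (d=57/2); attach at lengths (39/4, 19/4); label the merged cluster CILW
  updated: d(CILW,JNRS)=293/8
iteration 7: select CILW,JNRS (d=293/8); attach at lengths (65/16, 69/16); label the merged cluster CIJLNRSW
final tree: (((C:9/2,L:9/2):39/4,(I:19/2,W:19/2):19/4):65/16,((J:5,(N:3/2,S:3/2):7/2):9,R:14):69/16)
total length: 683/8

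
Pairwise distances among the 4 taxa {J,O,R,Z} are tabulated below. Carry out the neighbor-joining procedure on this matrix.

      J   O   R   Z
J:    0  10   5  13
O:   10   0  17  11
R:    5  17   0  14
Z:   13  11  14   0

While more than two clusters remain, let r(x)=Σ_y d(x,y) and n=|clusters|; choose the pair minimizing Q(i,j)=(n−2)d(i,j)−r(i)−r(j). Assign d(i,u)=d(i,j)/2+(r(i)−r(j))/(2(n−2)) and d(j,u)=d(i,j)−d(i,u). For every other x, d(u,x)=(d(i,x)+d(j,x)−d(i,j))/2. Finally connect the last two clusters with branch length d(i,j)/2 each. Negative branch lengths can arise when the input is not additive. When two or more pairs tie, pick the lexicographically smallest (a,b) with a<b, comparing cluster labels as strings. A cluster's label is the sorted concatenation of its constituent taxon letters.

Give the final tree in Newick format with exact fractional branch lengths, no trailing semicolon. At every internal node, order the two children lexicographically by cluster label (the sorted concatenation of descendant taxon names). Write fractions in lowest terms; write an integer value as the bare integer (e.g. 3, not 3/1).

1. join J+R (d=5, Q=-54) ⇒ JR; edges |J|=1/2, |R|=9/2
  updated: d(JR,O)=11, d(JR,Z)=11
2. join JR+O (d=11, Q=-33) ⇒ JOR; edges |JR|=11/2, |O|=11/2
  updated: d(JOR,Z)=11/2
3. join JOR+Z (d=11/2) ⇒ JORZ; edges |JOR|=11/4, |Z|=11/4
final tree: (((J:1/2,R:9/2):11/2,O:11/2):11/4,Z:11/4)
total length: 43/2

(((J:1/2,R:9/2):11/2,O:11/2):11/4,Z:11/4)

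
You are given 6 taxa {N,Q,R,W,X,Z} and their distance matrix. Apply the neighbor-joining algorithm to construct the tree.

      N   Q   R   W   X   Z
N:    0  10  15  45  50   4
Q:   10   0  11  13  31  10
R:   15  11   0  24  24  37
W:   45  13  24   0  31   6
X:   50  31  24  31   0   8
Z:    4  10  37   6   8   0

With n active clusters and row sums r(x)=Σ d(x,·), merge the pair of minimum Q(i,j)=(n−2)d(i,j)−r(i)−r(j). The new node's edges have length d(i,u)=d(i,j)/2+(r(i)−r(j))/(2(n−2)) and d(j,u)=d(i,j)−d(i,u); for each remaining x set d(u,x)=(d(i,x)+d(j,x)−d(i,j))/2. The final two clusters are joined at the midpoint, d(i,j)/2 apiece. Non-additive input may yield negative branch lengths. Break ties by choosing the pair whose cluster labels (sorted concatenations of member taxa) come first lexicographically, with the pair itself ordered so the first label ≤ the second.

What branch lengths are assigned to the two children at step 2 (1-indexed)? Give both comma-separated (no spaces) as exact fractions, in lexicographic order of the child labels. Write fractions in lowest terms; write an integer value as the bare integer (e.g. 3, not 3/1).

1. join X+Z (d=8, Q=-177) ⇒ XZ; edges |X|=111/8, |Z|=-47/8
  updated: d(N,XZ)=23, d(Q,XZ)=33/2, d(R,XZ)=53/2, d(W,XZ)=29/2
2. join W+XZ (d=29/2, Q=-267/2) ⇒ WXZ; edges |W|=119/12, |XZ|=55/12
  updated: d(N,WXZ)=107/4, d(Q,WXZ)=15/2, d(R,WXZ)=18
3. join N+R (d=15, Q=-263/4) ⇒ NR; edges |N|=151/16, |R|=89/16
  updated: d(NR,Q)=3, d(NR,WXZ)=119/8
4. join NR+Q (d=3, Q=-203/8) ⇒ NQR; edges |NR|=83/16, |Q|=-35/16
  updated: d(NQR,WXZ)=155/16
5. join NQR+WXZ (d=155/16) ⇒ NQRWXZ; edges |NQR|=155/32, |WXZ|=155/32
final tree: (((N:151/16,R:89/16):83/16,Q:-35/16):155/32,(W:119/12,(X:111/8,Z:-47/8):55/12):155/32)
total length: 803/16

119/12,55/12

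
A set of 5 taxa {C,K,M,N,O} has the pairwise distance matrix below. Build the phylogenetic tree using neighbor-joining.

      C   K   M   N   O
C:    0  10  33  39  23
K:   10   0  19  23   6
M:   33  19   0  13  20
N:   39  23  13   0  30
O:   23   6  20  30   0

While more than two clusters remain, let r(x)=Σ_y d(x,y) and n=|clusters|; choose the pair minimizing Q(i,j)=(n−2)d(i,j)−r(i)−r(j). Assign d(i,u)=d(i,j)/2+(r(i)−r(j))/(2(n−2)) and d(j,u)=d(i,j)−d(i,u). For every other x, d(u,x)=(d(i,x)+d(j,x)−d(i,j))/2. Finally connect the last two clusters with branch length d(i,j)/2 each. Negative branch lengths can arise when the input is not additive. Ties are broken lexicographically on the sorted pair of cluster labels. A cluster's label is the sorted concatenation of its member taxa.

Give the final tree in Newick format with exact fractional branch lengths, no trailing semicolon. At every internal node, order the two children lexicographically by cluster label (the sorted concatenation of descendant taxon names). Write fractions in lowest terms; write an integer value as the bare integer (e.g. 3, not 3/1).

(((C:13,K:-3):4,(M:19/6,N:59/6):13):11/4,O:11/4)

step 1: merge (M,N) at d=13, Q=-151; branch lengths M→19/6, N→59/6; new cluster MN
  updated: d(C,MN)=59/2, d(K,MN)=29/2, d(MN,O)=37/2
step 2: merge (C,K) at d=10, Q=-73; branch lengths C→13, K→-3; new cluster CK
  updated: d(CK,MN)=17, d(CK,O)=19/2
step 3: merge (CK,MN) at d=17, Q=-45; branch lengths CK→4, MN→13; new cluster CKMN
  updated: d(CKMN,O)=11/2
step 4: merge (CKMN,O) at d=11/2; branch lengths CKMN→11/4, O→11/4; new cluster CKMNO
final tree: (((C:13,K:-3):4,(M:19/6,N:59/6):13):11/4,O:11/4)
total length: 91/2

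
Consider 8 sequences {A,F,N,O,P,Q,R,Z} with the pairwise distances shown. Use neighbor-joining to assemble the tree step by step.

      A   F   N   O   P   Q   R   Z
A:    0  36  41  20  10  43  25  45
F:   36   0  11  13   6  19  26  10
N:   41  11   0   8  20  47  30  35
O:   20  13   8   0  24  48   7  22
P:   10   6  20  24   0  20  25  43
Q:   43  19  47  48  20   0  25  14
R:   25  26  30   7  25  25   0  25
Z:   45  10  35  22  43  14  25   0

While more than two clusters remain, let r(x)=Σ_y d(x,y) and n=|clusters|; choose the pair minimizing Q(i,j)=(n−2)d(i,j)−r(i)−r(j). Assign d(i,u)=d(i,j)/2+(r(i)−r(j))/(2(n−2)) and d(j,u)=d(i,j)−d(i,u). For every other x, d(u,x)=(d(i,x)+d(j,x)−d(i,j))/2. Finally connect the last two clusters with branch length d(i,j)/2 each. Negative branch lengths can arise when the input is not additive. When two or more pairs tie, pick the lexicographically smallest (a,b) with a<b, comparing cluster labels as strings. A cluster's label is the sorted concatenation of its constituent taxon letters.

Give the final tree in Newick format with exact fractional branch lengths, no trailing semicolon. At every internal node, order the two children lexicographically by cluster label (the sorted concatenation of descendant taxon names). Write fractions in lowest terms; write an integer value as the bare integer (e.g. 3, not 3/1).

1. join Q+Z (d=14, Q=-326) ⇒ QZ; edges |Q|=53/6, |Z|=31/6
  updated: d(A,QZ)=37, d(F,QZ)=15/2, d(N,QZ)=34, d(O,QZ)=28, d(P,QZ)=49/2, d(QZ,R)=18
2. join A+P (d=10, Q=-457/2) ⇒ AP; edges |A|=219/20, |P|=-19/20
  updated: d(AP,F)=16, d(AP,N)=51/2, d(AP,O)=17, d(AP,QZ)=103/4, d(AP,R)=20
3. join F+QZ (d=15/2, Q=-627/4) ⇒ FQZ; edges |F|=-39/32, |QZ|=279/32
  updated: d(AP,FQZ)=137/8, d(FQZ,N)=75/4, d(FQZ,O)=67/4, d(FQZ,R)=73/4
4. join N+O (d=8, Q=-107) ⇒ NO; edges |N|=115/12, |O|=-19/12
  updated: d(AP,NO)=69/4, d(FQZ,NO)=55/4, d(NO,R)=29/2
5. join AP+FQZ (d=137/8, Q=-277/4) ⇒ AFPQZ; edges |AP|=79/8, |FQZ|=29/4
  updated: d(AFPQZ,NO)=111/16, d(AFPQZ,R)=169/16
6. join AFPQZ+NO (d=111/16, Q=-32) ⇒ AFNOPQZ; edges |AFPQZ|=3/2, |NO|=87/16
  updated: d(AFNOPQZ,R)=145/16
7. join AFNOPQZ+R (d=145/16) ⇒ AFNOPQRZ; edges |AFNOPQZ|=145/32, |R|=145/32
final tree: ((((A:219/20,P:-19/20):79/8,(F:-39/32,(Q:53/6,Z:31/6):279/32):29/4):3/2,(N:115/12,O:-19/12):87/16):145/32,R:145/32)
total length: 581/8

((((A:219/20,P:-19/20):79/8,(F:-39/32,(Q:53/6,Z:31/6):279/32):29/4):3/2,(N:115/12,O:-19/12):87/16):145/32,R:145/32)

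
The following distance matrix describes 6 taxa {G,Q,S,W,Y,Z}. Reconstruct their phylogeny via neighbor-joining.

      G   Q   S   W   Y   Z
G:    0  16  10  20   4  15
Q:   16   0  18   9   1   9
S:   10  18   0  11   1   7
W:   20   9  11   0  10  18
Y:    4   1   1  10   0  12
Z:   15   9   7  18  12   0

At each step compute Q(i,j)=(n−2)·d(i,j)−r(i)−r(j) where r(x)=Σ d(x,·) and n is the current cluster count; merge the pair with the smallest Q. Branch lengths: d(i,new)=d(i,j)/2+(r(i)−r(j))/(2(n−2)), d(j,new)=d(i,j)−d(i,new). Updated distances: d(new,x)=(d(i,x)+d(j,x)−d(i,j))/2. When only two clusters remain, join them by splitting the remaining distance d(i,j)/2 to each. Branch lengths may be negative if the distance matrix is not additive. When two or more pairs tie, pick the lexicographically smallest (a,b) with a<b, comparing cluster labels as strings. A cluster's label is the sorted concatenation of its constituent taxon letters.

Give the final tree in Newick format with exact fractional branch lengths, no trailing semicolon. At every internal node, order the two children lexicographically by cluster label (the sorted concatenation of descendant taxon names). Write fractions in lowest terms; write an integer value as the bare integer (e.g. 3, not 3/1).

1. join Q+W (d=9, Q=-85) ⇒ QW; edges |Q|=21/8, |W|=51/8
  updated: d(G,QW)=27/2, d(QW,S)=10, d(QW,Y)=1, d(QW,Z)=9
2. join S+Z (d=7, Q=-50) ⇒ SZ; edges |S|=1, |Z|=6
  updated: d(G,SZ)=9, d(QW,SZ)=6, d(SZ,Y)=3
3. join G+SZ (d=9, Q=-53/2) ⇒ GSZ; edges |G|=53/8, |SZ|=19/8
  updated: d(GSZ,QW)=21/4, d(GSZ,Y)=-1
4. join GSZ+QW (d=21/4, Q=-21/4) ⇒ GQSWZ; edges |GSZ|=13/8, |QW|=29/8
  updated: d(GQSWZ,Y)=-21/8
5. join GQSWZ+Y (d=-21/8) ⇒ GQSWYZ; edges |GQSWZ|=-21/16, |Y|=-21/16
final tree: (((G:53/8,(S:1,Z:6):19/8):13/8,(Q:21/8,W:51/8):29/8):-21/16,Y:-21/16)
total length: 221/8

(((G:53/8,(S:1,Z:6):19/8):13/8,(Q:21/8,W:51/8):29/8):-21/16,Y:-21/16)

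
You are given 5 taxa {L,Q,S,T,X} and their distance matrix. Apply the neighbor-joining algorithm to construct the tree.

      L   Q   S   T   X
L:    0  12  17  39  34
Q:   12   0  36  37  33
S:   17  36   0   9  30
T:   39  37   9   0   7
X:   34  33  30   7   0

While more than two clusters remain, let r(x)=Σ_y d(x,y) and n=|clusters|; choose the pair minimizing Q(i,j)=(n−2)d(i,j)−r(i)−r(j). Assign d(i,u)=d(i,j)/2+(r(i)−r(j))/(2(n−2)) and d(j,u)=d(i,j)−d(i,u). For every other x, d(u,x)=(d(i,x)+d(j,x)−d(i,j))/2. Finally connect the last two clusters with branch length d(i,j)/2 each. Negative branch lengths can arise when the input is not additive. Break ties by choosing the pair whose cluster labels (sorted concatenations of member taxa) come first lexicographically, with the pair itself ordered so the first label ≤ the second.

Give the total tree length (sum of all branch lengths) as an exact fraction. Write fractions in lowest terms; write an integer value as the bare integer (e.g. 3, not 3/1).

403/8

1. join L+Q (d=12, Q=-184) ⇒ LQ; edges |L|=10/3, |Q|=26/3
  updated: d(LQ,S)=41/2, d(LQ,T)=32, d(LQ,X)=55/2
2. join LQ+S (d=41/2, Q=-197/2) ⇒ LQS; edges |LQ|=123/8, |S|=41/8
  updated: d(LQS,T)=41/4, d(LQS,X)=37/2
3. join LQS+T (d=41/4, Q=-143/4) ⇒ LQST; edges |LQS|=87/8, |T|=-5/8
  updated: d(LQST,X)=61/8
4. join LQST+X (d=61/8) ⇒ LQSTX; edges |LQST|=61/16, |X|=61/16
final tree: ((((L:10/3,Q:26/3):123/8,S:41/8):87/8,T:-5/8):61/16,X:61/16)
total length: 403/8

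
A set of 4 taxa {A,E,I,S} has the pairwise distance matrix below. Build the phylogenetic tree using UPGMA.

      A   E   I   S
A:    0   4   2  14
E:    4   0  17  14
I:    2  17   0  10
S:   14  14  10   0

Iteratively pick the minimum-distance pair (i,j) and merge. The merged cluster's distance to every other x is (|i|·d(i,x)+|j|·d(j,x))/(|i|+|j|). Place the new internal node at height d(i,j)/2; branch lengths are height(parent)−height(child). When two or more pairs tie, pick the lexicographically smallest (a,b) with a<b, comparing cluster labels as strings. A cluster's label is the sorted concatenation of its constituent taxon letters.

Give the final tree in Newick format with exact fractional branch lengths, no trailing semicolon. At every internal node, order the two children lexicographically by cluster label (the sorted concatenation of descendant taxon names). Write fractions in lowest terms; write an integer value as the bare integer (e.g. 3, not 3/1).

(((A:1,I:1):17/4,E:21/4):13/12,S:19/3)

step 1: merge (A,I) at d=2; branch lengths A→1, I→1; new cluster AI
  updated: d(AI,E)=21/2, d(AI,S)=12
step 2: merge (AI,E) at d=21/2; branch lengths AI→17/4, E→21/4; new cluster AEI
  updated: d(AEI,S)=38/3
step 3: merge (AEI,S) at d=38/3; branch lengths AEI→13/12, S→19/3; new cluster AEIS
final tree: (((A:1,I:1):17/4,E:21/4):13/12,S:19/3)
total length: 227/12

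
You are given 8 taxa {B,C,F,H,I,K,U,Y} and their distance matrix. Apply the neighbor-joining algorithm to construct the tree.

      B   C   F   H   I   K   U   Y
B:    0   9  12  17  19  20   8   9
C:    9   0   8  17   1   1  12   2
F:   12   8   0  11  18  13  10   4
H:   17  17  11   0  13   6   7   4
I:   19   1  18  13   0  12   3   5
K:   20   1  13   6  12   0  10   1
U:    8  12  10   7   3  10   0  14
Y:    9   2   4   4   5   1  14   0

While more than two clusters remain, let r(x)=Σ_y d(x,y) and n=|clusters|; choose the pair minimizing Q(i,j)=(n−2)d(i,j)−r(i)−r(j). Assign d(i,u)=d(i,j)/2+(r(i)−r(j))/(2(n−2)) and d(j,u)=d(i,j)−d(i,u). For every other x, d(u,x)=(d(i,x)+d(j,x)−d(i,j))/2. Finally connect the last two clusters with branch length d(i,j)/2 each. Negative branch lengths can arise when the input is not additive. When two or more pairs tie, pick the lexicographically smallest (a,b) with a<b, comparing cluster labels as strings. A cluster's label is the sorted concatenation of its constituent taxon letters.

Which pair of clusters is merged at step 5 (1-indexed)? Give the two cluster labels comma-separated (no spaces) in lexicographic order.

step 1: merge (I,U) at d=3, Q=-117; branch lengths I→25/12, U→11/12; new cluster IU
  updated: d(B,IU)=12, d(C,IU)=5, d(F,IU)=25/2, d(H,IU)=17/2, d(IU,K)=19/2, d(IU,Y)=8
step 2: merge (C,K) at d=1, Q=-175/2; branch lengths C→-7/20, K→27/20; new cluster CK
  updated: d(B,CK)=14, d(CK,F)=10, d(CK,H)=11, d(CK,IU)=27/4, d(CK,Y)=1
step 3: merge (B,F) at d=12, Q=-131/2; branch lengths B→125/16, F→67/16; new cluster BF
  updated: d(BF,CK)=6, d(BF,H)=8, d(BF,IU)=25/4, d(BF,Y)=1/2
step 4: merge (H,IU) at d=17/2, Q=-71/2; branch lengths H→55/12, IU→47/12; new cluster HIU
  updated: d(BF,HIU)=23/8, d(CK,HIU)=37/8, d(HIU,Y)=7/4
step 5: merge (BF,HIU) at d=23/8, Q=-103/8; branch lengths BF→47/32, HIU→45/32; new cluster BFHIU
  updated: d(BFHIU,CK)=31/8, d(BFHIU,Y)=-5/16
step 6: merge (BFHIU,CK) at d=31/8, Q=-73/16; branch lengths BFHIU→41/32, CK→83/32; new cluster BCFHIKU
  updated: d(BCFHIKU,Y)=-51/32
step 7: merge (BCFHIKU,Y) at d=-51/32; branch lengths BCFHIKU→-51/64, Y→-51/64; new cluster BCFHIKUY
final tree: ((((B:125/16,F:67/16):47/32,(H:55/12,(I:25/12,U:11/12):47/12):45/32):41/32,(C:-7/20,K:27/20):83/32):-51/64,Y:-51/64)
total length: 949/32

BF,HIU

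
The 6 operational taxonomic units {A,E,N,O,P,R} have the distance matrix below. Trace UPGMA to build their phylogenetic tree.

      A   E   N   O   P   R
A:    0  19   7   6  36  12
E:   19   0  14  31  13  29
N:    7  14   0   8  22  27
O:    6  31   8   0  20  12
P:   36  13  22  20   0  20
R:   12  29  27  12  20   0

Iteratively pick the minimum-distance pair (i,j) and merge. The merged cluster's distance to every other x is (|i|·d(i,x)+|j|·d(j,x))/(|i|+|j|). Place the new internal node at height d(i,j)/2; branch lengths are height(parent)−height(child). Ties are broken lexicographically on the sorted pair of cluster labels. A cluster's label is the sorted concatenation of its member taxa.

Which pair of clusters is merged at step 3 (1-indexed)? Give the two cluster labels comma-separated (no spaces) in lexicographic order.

iteration 1: select A,O (d=6); attach at lengths (3, 3); label the merged cluster AO
  updated: d(AO,E)=25, d(AO,N)=15/2, d(AO,P)=28, d(AO,R)=12
iteration 2: select AO,N (d=15/2); attach at lengths (3/4, 15/4); label the merged cluster ANO
  updated: d(ANO,E)=64/3, d(ANO,P)=26, d(ANO,R)=17
iteration 3: select E,P (d=13); attach at lengths (13/2, 13/2); label the merged cluster EP
  updated: d(ANO,EP)=71/3, d(EP,R)=49/2
iteration 4: select ANO,R (d=17); attach at lengths (19/4, 17/2); label the merged cluster ANOR
  updated: d(ANOR,EP)=191/8
iteration 5: select ANOR,EP (d=191/8); attach at lengths (55/16, 87/16); label the merged cluster AENOPR
final tree: ((((A:3,O:3):3/4,N:15/4):19/4,R:17/2):55/16,(E:13/2,P:13/2):87/16)
total length: 365/8

E,P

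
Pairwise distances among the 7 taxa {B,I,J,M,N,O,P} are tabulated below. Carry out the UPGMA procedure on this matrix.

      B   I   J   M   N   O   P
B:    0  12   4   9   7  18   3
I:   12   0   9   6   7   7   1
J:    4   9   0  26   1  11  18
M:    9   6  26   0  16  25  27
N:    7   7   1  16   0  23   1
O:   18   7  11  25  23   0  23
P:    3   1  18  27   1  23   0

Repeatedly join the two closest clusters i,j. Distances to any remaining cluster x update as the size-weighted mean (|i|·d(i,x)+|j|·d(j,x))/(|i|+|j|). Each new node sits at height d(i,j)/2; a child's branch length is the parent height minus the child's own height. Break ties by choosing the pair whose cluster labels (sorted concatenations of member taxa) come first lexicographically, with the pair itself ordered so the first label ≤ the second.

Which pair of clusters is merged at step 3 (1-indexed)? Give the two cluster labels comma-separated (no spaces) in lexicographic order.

B,JN

iteration 1: select I,P (d=1); attach at lengths (1/2, 1/2); label the merged cluster IP
  updated: d(B,IP)=15/2, d(IP,J)=27/2, d(IP,M)=33/2, d(IP,N)=4, d(IP,O)=15
iteration 2: select J,N (d=1); attach at lengths (1/2, 1/2); label the merged cluster JN
  updated: d(B,JN)=11/2, d(IP,JN)=35/4, d(JN,M)=21, d(JN,O)=17
iteration 3: select B,JN (d=11/2); attach at lengths (11/4, 9/4); label the merged cluster BJN
  updated: d(BJN,IP)=25/3, d(BJN,M)=17, d(BJN,O)=52/3
iteration 4: select BJN,IP (d=25/3); attach at lengths (17/12, 11/3); label the merged cluster BIJNP
  updated: d(BIJNP,M)=84/5, d(BIJNP,O)=82/5
iteration 5: select BIJNP,O (d=82/5); attach at lengths (121/30, 41/5); label the merged cluster BIJNOP
  updated: d(BIJNOP,M)=109/6
iteration 6: select BIJNOP,M (d=109/6); attach at lengths (53/60, 109/12); label the merged cluster BIJMNOP
final tree: ((((B:11/4,(J:1/2,N:1/2):9/4):17/12,(I:1/2,P:1/2):11/3):121/30,O:41/5):53/60,M:109/12)
total length: 2057/60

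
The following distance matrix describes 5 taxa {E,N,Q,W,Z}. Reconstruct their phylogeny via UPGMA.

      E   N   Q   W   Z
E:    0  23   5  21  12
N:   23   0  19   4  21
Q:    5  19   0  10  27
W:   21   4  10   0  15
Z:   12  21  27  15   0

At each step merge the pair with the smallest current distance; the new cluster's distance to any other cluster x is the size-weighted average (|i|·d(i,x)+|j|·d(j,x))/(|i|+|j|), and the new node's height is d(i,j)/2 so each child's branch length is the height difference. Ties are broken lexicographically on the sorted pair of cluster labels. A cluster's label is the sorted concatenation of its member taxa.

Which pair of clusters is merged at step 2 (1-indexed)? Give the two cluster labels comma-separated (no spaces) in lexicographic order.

1. join N+W (d=4) ⇒ NW; edges |N|=2, |W|=2
  updated: d(E,NW)=22, d(NW,Q)=29/2, d(NW,Z)=18
2. join E+Q (d=5) ⇒ EQ; edges |E|=5/2, |Q|=5/2
  updated: d(EQ,NW)=73/4, d(EQ,Z)=39/2
3. join NW+Z (d=18) ⇒ NWZ; edges |NW|=7, |Z|=9
  updated: d(EQ,NWZ)=56/3
4. join EQ+NWZ (d=56/3) ⇒ ENQWZ; edges |EQ|=41/6, |NWZ|=1/3
final tree: ((E:5/2,Q:5/2):41/6,((N:2,W:2):7,Z:9):1/3)
total length: 193/6

E,Q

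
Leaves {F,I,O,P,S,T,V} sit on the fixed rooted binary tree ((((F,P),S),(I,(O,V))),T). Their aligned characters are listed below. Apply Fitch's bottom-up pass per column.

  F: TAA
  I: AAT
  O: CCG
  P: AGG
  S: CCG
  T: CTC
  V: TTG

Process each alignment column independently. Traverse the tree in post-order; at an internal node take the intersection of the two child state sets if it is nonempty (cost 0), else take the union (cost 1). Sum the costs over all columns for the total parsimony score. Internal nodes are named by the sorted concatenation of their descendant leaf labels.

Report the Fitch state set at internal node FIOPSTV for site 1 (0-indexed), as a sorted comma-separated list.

A,C,T

FP@0: {T} ∪ {A} = {A,T} (union, +1)
FPS@0: {A,T} ∪ {C} = {A,C,T} (union, +1)
OV@0: {C} ∪ {T} = {C,T} (union, +1)
IOV@0: {A} ∪ {C,T} = {A,C,T} (union, +1)
FIOPSV@0: {A,C,T} ∩ {A,C,T} = {A,C,T} (intersection, +0)
FIOPSTV@0: {A,C,T} ∩ {C} = {C} (intersection, +0)
FP@1: {A} ∪ {G} = {A,G} (union, +1)
FPS@1: {A,G} ∪ {C} = {A,C,G} (union, +1)
OV@1: {C} ∪ {T} = {C,T} (union, +1)
IOV@1: {A} ∪ {C,T} = {A,C,T} (union, +1)
FIOPSV@1: {A,C,G} ∩ {A,C,T} = {A,C} (intersection, +0)
FIOPSTV@1: {A,C} ∪ {T} = {A,C,T} (union, +1)
FP@2: {A} ∪ {G} = {A,G} (union, +1)
FPS@2: {A,G} ∩ {G} = {G} (intersection, +0)
OV@2: {G} ∩ {G} = {G} (intersection, +0)
IOV@2: {T} ∪ {G} = {G,T} (union, +1)
FIOPSV@2: {G} ∩ {G,T} = {G} (intersection, +0)
FIOPSTV@2: {G} ∪ {C} = {C,G} (union, +1)
per-site changes: [4, 5, 3]; total = 12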